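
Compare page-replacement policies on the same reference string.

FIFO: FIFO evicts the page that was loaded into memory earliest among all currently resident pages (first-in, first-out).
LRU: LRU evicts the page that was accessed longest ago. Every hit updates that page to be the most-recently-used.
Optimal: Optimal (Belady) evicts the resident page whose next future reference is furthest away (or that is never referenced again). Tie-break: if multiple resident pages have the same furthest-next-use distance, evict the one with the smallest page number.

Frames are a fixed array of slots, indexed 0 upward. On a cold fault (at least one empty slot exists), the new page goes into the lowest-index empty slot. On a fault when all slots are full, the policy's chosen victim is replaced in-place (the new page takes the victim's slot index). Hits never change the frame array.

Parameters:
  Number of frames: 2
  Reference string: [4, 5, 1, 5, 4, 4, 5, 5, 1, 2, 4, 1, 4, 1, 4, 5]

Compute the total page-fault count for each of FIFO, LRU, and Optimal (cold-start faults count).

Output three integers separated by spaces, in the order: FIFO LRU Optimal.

Answer: 10 9 8

Derivation:
--- FIFO ---
  step 0: ref 4 -> FAULT, frames=[4,-] (faults so far: 1)
  step 1: ref 5 -> FAULT, frames=[4,5] (faults so far: 2)
  step 2: ref 1 -> FAULT, evict 4, frames=[1,5] (faults so far: 3)
  step 3: ref 5 -> HIT, frames=[1,5] (faults so far: 3)
  step 4: ref 4 -> FAULT, evict 5, frames=[1,4] (faults so far: 4)
  step 5: ref 4 -> HIT, frames=[1,4] (faults so far: 4)
  step 6: ref 5 -> FAULT, evict 1, frames=[5,4] (faults so far: 5)
  step 7: ref 5 -> HIT, frames=[5,4] (faults so far: 5)
  step 8: ref 1 -> FAULT, evict 4, frames=[5,1] (faults so far: 6)
  step 9: ref 2 -> FAULT, evict 5, frames=[2,1] (faults so far: 7)
  step 10: ref 4 -> FAULT, evict 1, frames=[2,4] (faults so far: 8)
  step 11: ref 1 -> FAULT, evict 2, frames=[1,4] (faults so far: 9)
  step 12: ref 4 -> HIT, frames=[1,4] (faults so far: 9)
  step 13: ref 1 -> HIT, frames=[1,4] (faults so far: 9)
  step 14: ref 4 -> HIT, frames=[1,4] (faults so far: 9)
  step 15: ref 5 -> FAULT, evict 4, frames=[1,5] (faults so far: 10)
  FIFO total faults: 10
--- LRU ---
  step 0: ref 4 -> FAULT, frames=[4,-] (faults so far: 1)
  step 1: ref 5 -> FAULT, frames=[4,5] (faults so far: 2)
  step 2: ref 1 -> FAULT, evict 4, frames=[1,5] (faults so far: 3)
  step 3: ref 5 -> HIT, frames=[1,5] (faults so far: 3)
  step 4: ref 4 -> FAULT, evict 1, frames=[4,5] (faults so far: 4)
  step 5: ref 4 -> HIT, frames=[4,5] (faults so far: 4)
  step 6: ref 5 -> HIT, frames=[4,5] (faults so far: 4)
  step 7: ref 5 -> HIT, frames=[4,5] (faults so far: 4)
  step 8: ref 1 -> FAULT, evict 4, frames=[1,5] (faults so far: 5)
  step 9: ref 2 -> FAULT, evict 5, frames=[1,2] (faults so far: 6)
  step 10: ref 4 -> FAULT, evict 1, frames=[4,2] (faults so far: 7)
  step 11: ref 1 -> FAULT, evict 2, frames=[4,1] (faults so far: 8)
  step 12: ref 4 -> HIT, frames=[4,1] (faults so far: 8)
  step 13: ref 1 -> HIT, frames=[4,1] (faults so far: 8)
  step 14: ref 4 -> HIT, frames=[4,1] (faults so far: 8)
  step 15: ref 5 -> FAULT, evict 1, frames=[4,5] (faults so far: 9)
  LRU total faults: 9
--- Optimal ---
  step 0: ref 4 -> FAULT, frames=[4,-] (faults so far: 1)
  step 1: ref 5 -> FAULT, frames=[4,5] (faults so far: 2)
  step 2: ref 1 -> FAULT, evict 4, frames=[1,5] (faults so far: 3)
  step 3: ref 5 -> HIT, frames=[1,5] (faults so far: 3)
  step 4: ref 4 -> FAULT, evict 1, frames=[4,5] (faults so far: 4)
  step 5: ref 4 -> HIT, frames=[4,5] (faults so far: 4)
  step 6: ref 5 -> HIT, frames=[4,5] (faults so far: 4)
  step 7: ref 5 -> HIT, frames=[4,5] (faults so far: 4)
  step 8: ref 1 -> FAULT, evict 5, frames=[4,1] (faults so far: 5)
  step 9: ref 2 -> FAULT, evict 1, frames=[4,2] (faults so far: 6)
  step 10: ref 4 -> HIT, frames=[4,2] (faults so far: 6)
  step 11: ref 1 -> FAULT, evict 2, frames=[4,1] (faults so far: 7)
  step 12: ref 4 -> HIT, frames=[4,1] (faults so far: 7)
  step 13: ref 1 -> HIT, frames=[4,1] (faults so far: 7)
  step 14: ref 4 -> HIT, frames=[4,1] (faults so far: 7)
  step 15: ref 5 -> FAULT, evict 1, frames=[4,5] (faults so far: 8)
  Optimal total faults: 8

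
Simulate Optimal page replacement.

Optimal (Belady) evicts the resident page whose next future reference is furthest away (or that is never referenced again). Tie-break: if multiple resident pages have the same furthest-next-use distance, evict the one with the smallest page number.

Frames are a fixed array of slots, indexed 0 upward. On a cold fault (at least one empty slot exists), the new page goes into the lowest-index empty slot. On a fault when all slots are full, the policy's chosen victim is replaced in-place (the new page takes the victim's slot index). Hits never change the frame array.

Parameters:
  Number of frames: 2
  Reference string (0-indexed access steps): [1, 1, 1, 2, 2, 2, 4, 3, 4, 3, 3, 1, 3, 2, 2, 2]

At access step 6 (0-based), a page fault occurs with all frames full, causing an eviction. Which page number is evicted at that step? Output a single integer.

Step 0: ref 1 -> FAULT, frames=[1,-]
Step 1: ref 1 -> HIT, frames=[1,-]
Step 2: ref 1 -> HIT, frames=[1,-]
Step 3: ref 2 -> FAULT, frames=[1,2]
Step 4: ref 2 -> HIT, frames=[1,2]
Step 5: ref 2 -> HIT, frames=[1,2]
Step 6: ref 4 -> FAULT, evict 2, frames=[1,4]
At step 6: evicted page 2

Answer: 2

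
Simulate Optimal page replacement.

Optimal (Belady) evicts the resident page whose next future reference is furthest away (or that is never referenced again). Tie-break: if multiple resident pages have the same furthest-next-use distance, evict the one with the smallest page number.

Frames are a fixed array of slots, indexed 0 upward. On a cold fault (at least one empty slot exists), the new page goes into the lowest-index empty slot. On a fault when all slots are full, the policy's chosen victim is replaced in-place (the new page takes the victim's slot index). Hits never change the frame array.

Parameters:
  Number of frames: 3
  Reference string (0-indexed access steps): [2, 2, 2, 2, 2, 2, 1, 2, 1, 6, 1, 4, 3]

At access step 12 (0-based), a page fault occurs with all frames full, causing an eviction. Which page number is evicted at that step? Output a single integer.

Answer: 2

Derivation:
Step 0: ref 2 -> FAULT, frames=[2,-,-]
Step 1: ref 2 -> HIT, frames=[2,-,-]
Step 2: ref 2 -> HIT, frames=[2,-,-]
Step 3: ref 2 -> HIT, frames=[2,-,-]
Step 4: ref 2 -> HIT, frames=[2,-,-]
Step 5: ref 2 -> HIT, frames=[2,-,-]
Step 6: ref 1 -> FAULT, frames=[2,1,-]
Step 7: ref 2 -> HIT, frames=[2,1,-]
Step 8: ref 1 -> HIT, frames=[2,1,-]
Step 9: ref 6 -> FAULT, frames=[2,1,6]
Step 10: ref 1 -> HIT, frames=[2,1,6]
Step 11: ref 4 -> FAULT, evict 1, frames=[2,4,6]
Step 12: ref 3 -> FAULT, evict 2, frames=[3,4,6]
At step 12: evicted page 2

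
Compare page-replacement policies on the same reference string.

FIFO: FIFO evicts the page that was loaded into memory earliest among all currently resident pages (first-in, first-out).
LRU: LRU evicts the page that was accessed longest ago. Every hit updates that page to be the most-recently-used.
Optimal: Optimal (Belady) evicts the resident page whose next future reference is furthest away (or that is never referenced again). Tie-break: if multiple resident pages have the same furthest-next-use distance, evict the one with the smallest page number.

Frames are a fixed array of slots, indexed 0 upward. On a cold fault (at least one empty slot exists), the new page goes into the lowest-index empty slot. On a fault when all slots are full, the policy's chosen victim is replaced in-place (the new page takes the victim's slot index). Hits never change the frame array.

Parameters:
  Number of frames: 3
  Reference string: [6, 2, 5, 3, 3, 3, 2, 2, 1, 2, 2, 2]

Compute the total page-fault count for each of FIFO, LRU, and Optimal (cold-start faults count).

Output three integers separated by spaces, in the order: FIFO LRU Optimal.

--- FIFO ---
  step 0: ref 6 -> FAULT, frames=[6,-,-] (faults so far: 1)
  step 1: ref 2 -> FAULT, frames=[6,2,-] (faults so far: 2)
  step 2: ref 5 -> FAULT, frames=[6,2,5] (faults so far: 3)
  step 3: ref 3 -> FAULT, evict 6, frames=[3,2,5] (faults so far: 4)
  step 4: ref 3 -> HIT, frames=[3,2,5] (faults so far: 4)
  step 5: ref 3 -> HIT, frames=[3,2,5] (faults so far: 4)
  step 6: ref 2 -> HIT, frames=[3,2,5] (faults so far: 4)
  step 7: ref 2 -> HIT, frames=[3,2,5] (faults so far: 4)
  step 8: ref 1 -> FAULT, evict 2, frames=[3,1,5] (faults so far: 5)
  step 9: ref 2 -> FAULT, evict 5, frames=[3,1,2] (faults so far: 6)
  step 10: ref 2 -> HIT, frames=[3,1,2] (faults so far: 6)
  step 11: ref 2 -> HIT, frames=[3,1,2] (faults so far: 6)
  FIFO total faults: 6
--- LRU ---
  step 0: ref 6 -> FAULT, frames=[6,-,-] (faults so far: 1)
  step 1: ref 2 -> FAULT, frames=[6,2,-] (faults so far: 2)
  step 2: ref 5 -> FAULT, frames=[6,2,5] (faults so far: 3)
  step 3: ref 3 -> FAULT, evict 6, frames=[3,2,5] (faults so far: 4)
  step 4: ref 3 -> HIT, frames=[3,2,5] (faults so far: 4)
  step 5: ref 3 -> HIT, frames=[3,2,5] (faults so far: 4)
  step 6: ref 2 -> HIT, frames=[3,2,5] (faults so far: 4)
  step 7: ref 2 -> HIT, frames=[3,2,5] (faults so far: 4)
  step 8: ref 1 -> FAULT, evict 5, frames=[3,2,1] (faults so far: 5)
  step 9: ref 2 -> HIT, frames=[3,2,1] (faults so far: 5)
  step 10: ref 2 -> HIT, frames=[3,2,1] (faults so far: 5)
  step 11: ref 2 -> HIT, frames=[3,2,1] (faults so far: 5)
  LRU total faults: 5
--- Optimal ---
  step 0: ref 6 -> FAULT, frames=[6,-,-] (faults so far: 1)
  step 1: ref 2 -> FAULT, frames=[6,2,-] (faults so far: 2)
  step 2: ref 5 -> FAULT, frames=[6,2,5] (faults so far: 3)
  step 3: ref 3 -> FAULT, evict 5, frames=[6,2,3] (faults so far: 4)
  step 4: ref 3 -> HIT, frames=[6,2,3] (faults so far: 4)
  step 5: ref 3 -> HIT, frames=[6,2,3] (faults so far: 4)
  step 6: ref 2 -> HIT, frames=[6,2,3] (faults so far: 4)
  step 7: ref 2 -> HIT, frames=[6,2,3] (faults so far: 4)
  step 8: ref 1 -> FAULT, evict 3, frames=[6,2,1] (faults so far: 5)
  step 9: ref 2 -> HIT, frames=[6,2,1] (faults so far: 5)
  step 10: ref 2 -> HIT, frames=[6,2,1] (faults so far: 5)
  step 11: ref 2 -> HIT, frames=[6,2,1] (faults so far: 5)
  Optimal total faults: 5

Answer: 6 5 5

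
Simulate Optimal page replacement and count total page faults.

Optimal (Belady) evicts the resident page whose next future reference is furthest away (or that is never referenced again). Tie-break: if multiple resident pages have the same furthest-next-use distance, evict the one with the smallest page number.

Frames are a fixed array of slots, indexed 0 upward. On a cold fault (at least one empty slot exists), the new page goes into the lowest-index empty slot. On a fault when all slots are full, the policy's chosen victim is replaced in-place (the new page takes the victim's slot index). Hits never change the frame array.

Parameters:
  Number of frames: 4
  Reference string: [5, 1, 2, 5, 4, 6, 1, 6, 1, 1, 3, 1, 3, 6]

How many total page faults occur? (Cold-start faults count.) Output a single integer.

Step 0: ref 5 → FAULT, frames=[5,-,-,-]
Step 1: ref 1 → FAULT, frames=[5,1,-,-]
Step 2: ref 2 → FAULT, frames=[5,1,2,-]
Step 3: ref 5 → HIT, frames=[5,1,2,-]
Step 4: ref 4 → FAULT, frames=[5,1,2,4]
Step 5: ref 6 → FAULT (evict 2), frames=[5,1,6,4]
Step 6: ref 1 → HIT, frames=[5,1,6,4]
Step 7: ref 6 → HIT, frames=[5,1,6,4]
Step 8: ref 1 → HIT, frames=[5,1,6,4]
Step 9: ref 1 → HIT, frames=[5,1,6,4]
Step 10: ref 3 → FAULT (evict 4), frames=[5,1,6,3]
Step 11: ref 1 → HIT, frames=[5,1,6,3]
Step 12: ref 3 → HIT, frames=[5,1,6,3]
Step 13: ref 6 → HIT, frames=[5,1,6,3]
Total faults: 6

Answer: 6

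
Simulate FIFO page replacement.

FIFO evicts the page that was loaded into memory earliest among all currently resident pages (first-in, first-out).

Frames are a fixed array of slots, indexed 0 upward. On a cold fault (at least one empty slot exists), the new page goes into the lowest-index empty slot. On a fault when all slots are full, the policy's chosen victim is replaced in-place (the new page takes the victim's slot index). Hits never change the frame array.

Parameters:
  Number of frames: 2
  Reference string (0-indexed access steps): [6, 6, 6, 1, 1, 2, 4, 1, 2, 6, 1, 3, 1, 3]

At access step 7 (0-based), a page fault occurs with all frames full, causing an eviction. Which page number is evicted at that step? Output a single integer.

Answer: 2

Derivation:
Step 0: ref 6 -> FAULT, frames=[6,-]
Step 1: ref 6 -> HIT, frames=[6,-]
Step 2: ref 6 -> HIT, frames=[6,-]
Step 3: ref 1 -> FAULT, frames=[6,1]
Step 4: ref 1 -> HIT, frames=[6,1]
Step 5: ref 2 -> FAULT, evict 6, frames=[2,1]
Step 6: ref 4 -> FAULT, evict 1, frames=[2,4]
Step 7: ref 1 -> FAULT, evict 2, frames=[1,4]
At step 7: evicted page 2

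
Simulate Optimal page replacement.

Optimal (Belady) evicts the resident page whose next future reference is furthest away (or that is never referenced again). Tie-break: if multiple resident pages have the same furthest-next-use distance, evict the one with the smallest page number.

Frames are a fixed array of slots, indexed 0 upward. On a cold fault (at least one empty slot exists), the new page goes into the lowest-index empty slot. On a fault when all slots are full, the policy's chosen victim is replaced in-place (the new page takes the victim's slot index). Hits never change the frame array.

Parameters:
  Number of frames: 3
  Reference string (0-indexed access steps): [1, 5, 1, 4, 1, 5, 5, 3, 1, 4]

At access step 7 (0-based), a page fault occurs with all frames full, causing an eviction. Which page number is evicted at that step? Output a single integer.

Step 0: ref 1 -> FAULT, frames=[1,-,-]
Step 1: ref 5 -> FAULT, frames=[1,5,-]
Step 2: ref 1 -> HIT, frames=[1,5,-]
Step 3: ref 4 -> FAULT, frames=[1,5,4]
Step 4: ref 1 -> HIT, frames=[1,5,4]
Step 5: ref 5 -> HIT, frames=[1,5,4]
Step 6: ref 5 -> HIT, frames=[1,5,4]
Step 7: ref 3 -> FAULT, evict 5, frames=[1,3,4]
At step 7: evicted page 5

Answer: 5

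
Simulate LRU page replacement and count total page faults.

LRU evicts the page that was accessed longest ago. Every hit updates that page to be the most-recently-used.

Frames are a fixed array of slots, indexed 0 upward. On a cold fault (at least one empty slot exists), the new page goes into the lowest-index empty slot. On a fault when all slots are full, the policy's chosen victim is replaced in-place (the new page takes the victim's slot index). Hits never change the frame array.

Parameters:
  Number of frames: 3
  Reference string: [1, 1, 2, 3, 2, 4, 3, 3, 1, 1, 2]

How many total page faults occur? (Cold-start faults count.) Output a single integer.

Answer: 6

Derivation:
Step 0: ref 1 → FAULT, frames=[1,-,-]
Step 1: ref 1 → HIT, frames=[1,-,-]
Step 2: ref 2 → FAULT, frames=[1,2,-]
Step 3: ref 3 → FAULT, frames=[1,2,3]
Step 4: ref 2 → HIT, frames=[1,2,3]
Step 5: ref 4 → FAULT (evict 1), frames=[4,2,3]
Step 6: ref 3 → HIT, frames=[4,2,3]
Step 7: ref 3 → HIT, frames=[4,2,3]
Step 8: ref 1 → FAULT (evict 2), frames=[4,1,3]
Step 9: ref 1 → HIT, frames=[4,1,3]
Step 10: ref 2 → FAULT (evict 4), frames=[2,1,3]
Total faults: 6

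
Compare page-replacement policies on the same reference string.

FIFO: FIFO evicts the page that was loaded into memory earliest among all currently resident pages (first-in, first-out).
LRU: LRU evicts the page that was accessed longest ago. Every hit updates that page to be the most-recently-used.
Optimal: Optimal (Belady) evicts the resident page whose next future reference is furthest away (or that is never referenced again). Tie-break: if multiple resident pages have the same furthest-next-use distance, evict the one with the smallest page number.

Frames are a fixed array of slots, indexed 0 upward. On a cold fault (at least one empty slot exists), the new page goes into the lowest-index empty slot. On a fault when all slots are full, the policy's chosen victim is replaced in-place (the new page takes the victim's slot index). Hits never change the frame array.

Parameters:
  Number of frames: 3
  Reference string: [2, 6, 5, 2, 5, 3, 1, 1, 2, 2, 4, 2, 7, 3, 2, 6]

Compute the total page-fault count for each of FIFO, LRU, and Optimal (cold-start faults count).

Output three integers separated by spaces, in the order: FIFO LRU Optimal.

Answer: 11 10 8

Derivation:
--- FIFO ---
  step 0: ref 2 -> FAULT, frames=[2,-,-] (faults so far: 1)
  step 1: ref 6 -> FAULT, frames=[2,6,-] (faults so far: 2)
  step 2: ref 5 -> FAULT, frames=[2,6,5] (faults so far: 3)
  step 3: ref 2 -> HIT, frames=[2,6,5] (faults so far: 3)
  step 4: ref 5 -> HIT, frames=[2,6,5] (faults so far: 3)
  step 5: ref 3 -> FAULT, evict 2, frames=[3,6,5] (faults so far: 4)
  step 6: ref 1 -> FAULT, evict 6, frames=[3,1,5] (faults so far: 5)
  step 7: ref 1 -> HIT, frames=[3,1,5] (faults so far: 5)
  step 8: ref 2 -> FAULT, evict 5, frames=[3,1,2] (faults so far: 6)
  step 9: ref 2 -> HIT, frames=[3,1,2] (faults so far: 6)
  step 10: ref 4 -> FAULT, evict 3, frames=[4,1,2] (faults so far: 7)
  step 11: ref 2 -> HIT, frames=[4,1,2] (faults so far: 7)
  step 12: ref 7 -> FAULT, evict 1, frames=[4,7,2] (faults so far: 8)
  step 13: ref 3 -> FAULT, evict 2, frames=[4,7,3] (faults so far: 9)
  step 14: ref 2 -> FAULT, evict 4, frames=[2,7,3] (faults so far: 10)
  step 15: ref 6 -> FAULT, evict 7, frames=[2,6,3] (faults so far: 11)
  FIFO total faults: 11
--- LRU ---
  step 0: ref 2 -> FAULT, frames=[2,-,-] (faults so far: 1)
  step 1: ref 6 -> FAULT, frames=[2,6,-] (faults so far: 2)
  step 2: ref 5 -> FAULT, frames=[2,6,5] (faults so far: 3)
  step 3: ref 2 -> HIT, frames=[2,6,5] (faults so far: 3)
  step 4: ref 5 -> HIT, frames=[2,6,5] (faults so far: 3)
  step 5: ref 3 -> FAULT, evict 6, frames=[2,3,5] (faults so far: 4)
  step 6: ref 1 -> FAULT, evict 2, frames=[1,3,5] (faults so far: 5)
  step 7: ref 1 -> HIT, frames=[1,3,5] (faults so far: 5)
  step 8: ref 2 -> FAULT, evict 5, frames=[1,3,2] (faults so far: 6)
  step 9: ref 2 -> HIT, frames=[1,3,2] (faults so far: 6)
  step 10: ref 4 -> FAULT, evict 3, frames=[1,4,2] (faults so far: 7)
  step 11: ref 2 -> HIT, frames=[1,4,2] (faults so far: 7)
  step 12: ref 7 -> FAULT, evict 1, frames=[7,4,2] (faults so far: 8)
  step 13: ref 3 -> FAULT, evict 4, frames=[7,3,2] (faults so far: 9)
  step 14: ref 2 -> HIT, frames=[7,3,2] (faults so far: 9)
  step 15: ref 6 -> FAULT, evict 7, frames=[6,3,2] (faults so far: 10)
  LRU total faults: 10
--- Optimal ---
  step 0: ref 2 -> FAULT, frames=[2,-,-] (faults so far: 1)
  step 1: ref 6 -> FAULT, frames=[2,6,-] (faults so far: 2)
  step 2: ref 5 -> FAULT, frames=[2,6,5] (faults so far: 3)
  step 3: ref 2 -> HIT, frames=[2,6,5] (faults so far: 3)
  step 4: ref 5 -> HIT, frames=[2,6,5] (faults so far: 3)
  step 5: ref 3 -> FAULT, evict 5, frames=[2,6,3] (faults so far: 4)
  step 6: ref 1 -> FAULT, evict 6, frames=[2,1,3] (faults so far: 5)
  step 7: ref 1 -> HIT, frames=[2,1,3] (faults so far: 5)
  step 8: ref 2 -> HIT, frames=[2,1,3] (faults so far: 5)
  step 9: ref 2 -> HIT, frames=[2,1,3] (faults so far: 5)
  step 10: ref 4 -> FAULT, evict 1, frames=[2,4,3] (faults so far: 6)
  step 11: ref 2 -> HIT, frames=[2,4,3] (faults so far: 6)
  step 12: ref 7 -> FAULT, evict 4, frames=[2,7,3] (faults so far: 7)
  step 13: ref 3 -> HIT, frames=[2,7,3] (faults so far: 7)
  step 14: ref 2 -> HIT, frames=[2,7,3] (faults so far: 7)
  step 15: ref 6 -> FAULT, evict 2, frames=[6,7,3] (faults so far: 8)
  Optimal total faults: 8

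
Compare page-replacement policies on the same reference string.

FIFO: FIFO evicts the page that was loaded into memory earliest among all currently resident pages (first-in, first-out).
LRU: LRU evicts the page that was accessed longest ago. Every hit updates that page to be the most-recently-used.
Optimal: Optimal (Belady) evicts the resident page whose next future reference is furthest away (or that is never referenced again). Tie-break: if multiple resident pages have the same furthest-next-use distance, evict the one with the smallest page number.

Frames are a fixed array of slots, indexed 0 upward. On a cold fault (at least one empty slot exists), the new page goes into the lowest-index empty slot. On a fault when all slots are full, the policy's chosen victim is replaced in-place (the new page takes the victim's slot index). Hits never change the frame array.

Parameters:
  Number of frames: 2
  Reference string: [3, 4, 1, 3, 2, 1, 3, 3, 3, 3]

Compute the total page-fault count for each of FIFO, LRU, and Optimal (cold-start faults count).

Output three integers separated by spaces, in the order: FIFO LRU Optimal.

--- FIFO ---
  step 0: ref 3 -> FAULT, frames=[3,-] (faults so far: 1)
  step 1: ref 4 -> FAULT, frames=[3,4] (faults so far: 2)
  step 2: ref 1 -> FAULT, evict 3, frames=[1,4] (faults so far: 3)
  step 3: ref 3 -> FAULT, evict 4, frames=[1,3] (faults so far: 4)
  step 4: ref 2 -> FAULT, evict 1, frames=[2,3] (faults so far: 5)
  step 5: ref 1 -> FAULT, evict 3, frames=[2,1] (faults so far: 6)
  step 6: ref 3 -> FAULT, evict 2, frames=[3,1] (faults so far: 7)
  step 7: ref 3 -> HIT, frames=[3,1] (faults so far: 7)
  step 8: ref 3 -> HIT, frames=[3,1] (faults so far: 7)
  step 9: ref 3 -> HIT, frames=[3,1] (faults so far: 7)
  FIFO total faults: 7
--- LRU ---
  step 0: ref 3 -> FAULT, frames=[3,-] (faults so far: 1)
  step 1: ref 4 -> FAULT, frames=[3,4] (faults so far: 2)
  step 2: ref 1 -> FAULT, evict 3, frames=[1,4] (faults so far: 3)
  step 3: ref 3 -> FAULT, evict 4, frames=[1,3] (faults so far: 4)
  step 4: ref 2 -> FAULT, evict 1, frames=[2,3] (faults so far: 5)
  step 5: ref 1 -> FAULT, evict 3, frames=[2,1] (faults so far: 6)
  step 6: ref 3 -> FAULT, evict 2, frames=[3,1] (faults so far: 7)
  step 7: ref 3 -> HIT, frames=[3,1] (faults so far: 7)
  step 8: ref 3 -> HIT, frames=[3,1] (faults so far: 7)
  step 9: ref 3 -> HIT, frames=[3,1] (faults so far: 7)
  LRU total faults: 7
--- Optimal ---
  step 0: ref 3 -> FAULT, frames=[3,-] (faults so far: 1)
  step 1: ref 4 -> FAULT, frames=[3,4] (faults so far: 2)
  step 2: ref 1 -> FAULT, evict 4, frames=[3,1] (faults so far: 3)
  step 3: ref 3 -> HIT, frames=[3,1] (faults so far: 3)
  step 4: ref 2 -> FAULT, evict 3, frames=[2,1] (faults so far: 4)
  step 5: ref 1 -> HIT, frames=[2,1] (faults so far: 4)
  step 6: ref 3 -> FAULT, evict 1, frames=[2,3] (faults so far: 5)
  step 7: ref 3 -> HIT, frames=[2,3] (faults so far: 5)
  step 8: ref 3 -> HIT, frames=[2,3] (faults so far: 5)
  step 9: ref 3 -> HIT, frames=[2,3] (faults so far: 5)
  Optimal total faults: 5

Answer: 7 7 5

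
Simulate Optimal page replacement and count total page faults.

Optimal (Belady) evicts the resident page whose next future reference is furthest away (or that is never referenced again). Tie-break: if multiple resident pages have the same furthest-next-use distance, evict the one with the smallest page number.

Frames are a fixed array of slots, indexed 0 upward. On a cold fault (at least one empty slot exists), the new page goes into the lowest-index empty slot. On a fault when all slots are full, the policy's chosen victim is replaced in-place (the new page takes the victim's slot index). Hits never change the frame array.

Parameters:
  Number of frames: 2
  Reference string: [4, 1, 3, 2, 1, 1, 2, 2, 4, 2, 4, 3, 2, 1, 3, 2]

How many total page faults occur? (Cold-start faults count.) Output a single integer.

Answer: 8

Derivation:
Step 0: ref 4 → FAULT, frames=[4,-]
Step 1: ref 1 → FAULT, frames=[4,1]
Step 2: ref 3 → FAULT (evict 4), frames=[3,1]
Step 3: ref 2 → FAULT (evict 3), frames=[2,1]
Step 4: ref 1 → HIT, frames=[2,1]
Step 5: ref 1 → HIT, frames=[2,1]
Step 6: ref 2 → HIT, frames=[2,1]
Step 7: ref 2 → HIT, frames=[2,1]
Step 8: ref 4 → FAULT (evict 1), frames=[2,4]
Step 9: ref 2 → HIT, frames=[2,4]
Step 10: ref 4 → HIT, frames=[2,4]
Step 11: ref 3 → FAULT (evict 4), frames=[2,3]
Step 12: ref 2 → HIT, frames=[2,3]
Step 13: ref 1 → FAULT (evict 2), frames=[1,3]
Step 14: ref 3 → HIT, frames=[1,3]
Step 15: ref 2 → FAULT (evict 1), frames=[2,3]
Total faults: 8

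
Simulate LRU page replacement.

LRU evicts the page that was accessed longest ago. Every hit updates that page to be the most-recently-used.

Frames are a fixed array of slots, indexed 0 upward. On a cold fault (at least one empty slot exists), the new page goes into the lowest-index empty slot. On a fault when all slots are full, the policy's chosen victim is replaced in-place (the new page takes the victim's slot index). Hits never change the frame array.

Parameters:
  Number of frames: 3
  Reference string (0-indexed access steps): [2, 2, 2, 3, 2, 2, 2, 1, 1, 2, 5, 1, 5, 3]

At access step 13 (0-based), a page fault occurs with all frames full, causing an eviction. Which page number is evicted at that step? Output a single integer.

Step 0: ref 2 -> FAULT, frames=[2,-,-]
Step 1: ref 2 -> HIT, frames=[2,-,-]
Step 2: ref 2 -> HIT, frames=[2,-,-]
Step 3: ref 3 -> FAULT, frames=[2,3,-]
Step 4: ref 2 -> HIT, frames=[2,3,-]
Step 5: ref 2 -> HIT, frames=[2,3,-]
Step 6: ref 2 -> HIT, frames=[2,3,-]
Step 7: ref 1 -> FAULT, frames=[2,3,1]
Step 8: ref 1 -> HIT, frames=[2,3,1]
Step 9: ref 2 -> HIT, frames=[2,3,1]
Step 10: ref 5 -> FAULT, evict 3, frames=[2,5,1]
Step 11: ref 1 -> HIT, frames=[2,5,1]
Step 12: ref 5 -> HIT, frames=[2,5,1]
Step 13: ref 3 -> FAULT, evict 2, frames=[3,5,1]
At step 13: evicted page 2

Answer: 2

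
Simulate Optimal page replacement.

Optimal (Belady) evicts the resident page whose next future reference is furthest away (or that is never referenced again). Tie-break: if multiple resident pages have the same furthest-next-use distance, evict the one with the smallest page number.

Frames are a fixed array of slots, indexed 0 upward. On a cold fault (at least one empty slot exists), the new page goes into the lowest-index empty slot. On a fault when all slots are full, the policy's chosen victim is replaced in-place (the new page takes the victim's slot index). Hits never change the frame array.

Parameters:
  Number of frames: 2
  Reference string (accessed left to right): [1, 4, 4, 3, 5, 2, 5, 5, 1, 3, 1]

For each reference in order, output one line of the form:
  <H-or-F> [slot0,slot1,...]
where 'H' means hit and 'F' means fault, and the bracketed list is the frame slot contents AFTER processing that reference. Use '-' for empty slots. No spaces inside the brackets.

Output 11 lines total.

F [1,-]
F [1,4]
H [1,4]
F [1,3]
F [1,5]
F [2,5]
H [2,5]
H [2,5]
F [1,5]
F [1,3]
H [1,3]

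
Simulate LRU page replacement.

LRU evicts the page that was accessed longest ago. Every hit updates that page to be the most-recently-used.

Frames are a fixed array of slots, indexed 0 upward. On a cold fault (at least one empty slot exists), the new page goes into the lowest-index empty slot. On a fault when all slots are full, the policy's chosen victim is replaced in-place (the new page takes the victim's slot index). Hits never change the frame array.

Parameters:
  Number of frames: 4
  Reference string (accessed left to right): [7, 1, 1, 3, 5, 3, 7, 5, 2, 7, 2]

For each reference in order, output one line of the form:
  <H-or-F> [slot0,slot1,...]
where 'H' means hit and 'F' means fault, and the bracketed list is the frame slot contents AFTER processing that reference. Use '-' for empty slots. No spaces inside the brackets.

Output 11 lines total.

F [7,-,-,-]
F [7,1,-,-]
H [7,1,-,-]
F [7,1,3,-]
F [7,1,3,5]
H [7,1,3,5]
H [7,1,3,5]
H [7,1,3,5]
F [7,2,3,5]
H [7,2,3,5]
H [7,2,3,5]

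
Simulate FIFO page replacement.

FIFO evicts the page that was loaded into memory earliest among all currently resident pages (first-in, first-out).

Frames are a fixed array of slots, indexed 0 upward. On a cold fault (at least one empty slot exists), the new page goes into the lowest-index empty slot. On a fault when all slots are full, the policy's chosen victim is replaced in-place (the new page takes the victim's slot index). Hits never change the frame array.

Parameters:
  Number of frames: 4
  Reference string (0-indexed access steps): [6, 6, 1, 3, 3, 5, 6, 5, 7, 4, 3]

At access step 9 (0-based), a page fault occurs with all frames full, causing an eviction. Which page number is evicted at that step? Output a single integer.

Step 0: ref 6 -> FAULT, frames=[6,-,-,-]
Step 1: ref 6 -> HIT, frames=[6,-,-,-]
Step 2: ref 1 -> FAULT, frames=[6,1,-,-]
Step 3: ref 3 -> FAULT, frames=[6,1,3,-]
Step 4: ref 3 -> HIT, frames=[6,1,3,-]
Step 5: ref 5 -> FAULT, frames=[6,1,3,5]
Step 6: ref 6 -> HIT, frames=[6,1,3,5]
Step 7: ref 5 -> HIT, frames=[6,1,3,5]
Step 8: ref 7 -> FAULT, evict 6, frames=[7,1,3,5]
Step 9: ref 4 -> FAULT, evict 1, frames=[7,4,3,5]
At step 9: evicted page 1

Answer: 1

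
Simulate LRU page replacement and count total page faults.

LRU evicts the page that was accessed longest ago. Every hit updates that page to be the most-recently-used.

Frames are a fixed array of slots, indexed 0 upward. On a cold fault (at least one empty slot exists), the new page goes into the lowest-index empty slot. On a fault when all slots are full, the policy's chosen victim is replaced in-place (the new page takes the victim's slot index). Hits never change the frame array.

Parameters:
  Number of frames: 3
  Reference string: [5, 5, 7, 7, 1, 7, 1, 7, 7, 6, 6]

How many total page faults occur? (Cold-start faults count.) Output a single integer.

Answer: 4

Derivation:
Step 0: ref 5 → FAULT, frames=[5,-,-]
Step 1: ref 5 → HIT, frames=[5,-,-]
Step 2: ref 7 → FAULT, frames=[5,7,-]
Step 3: ref 7 → HIT, frames=[5,7,-]
Step 4: ref 1 → FAULT, frames=[5,7,1]
Step 5: ref 7 → HIT, frames=[5,7,1]
Step 6: ref 1 → HIT, frames=[5,7,1]
Step 7: ref 7 → HIT, frames=[5,7,1]
Step 8: ref 7 → HIT, frames=[5,7,1]
Step 9: ref 6 → FAULT (evict 5), frames=[6,7,1]
Step 10: ref 6 → HIT, frames=[6,7,1]
Total faults: 4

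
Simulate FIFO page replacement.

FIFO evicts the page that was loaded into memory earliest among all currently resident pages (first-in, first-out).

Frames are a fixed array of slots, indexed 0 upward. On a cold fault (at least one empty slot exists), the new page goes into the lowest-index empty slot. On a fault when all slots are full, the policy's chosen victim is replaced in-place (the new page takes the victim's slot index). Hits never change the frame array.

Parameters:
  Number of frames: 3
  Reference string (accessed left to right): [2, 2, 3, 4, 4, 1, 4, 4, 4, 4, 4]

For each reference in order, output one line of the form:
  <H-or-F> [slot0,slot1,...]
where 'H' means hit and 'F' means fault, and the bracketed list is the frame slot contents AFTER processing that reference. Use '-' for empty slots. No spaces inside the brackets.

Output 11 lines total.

F [2,-,-]
H [2,-,-]
F [2,3,-]
F [2,3,4]
H [2,3,4]
F [1,3,4]
H [1,3,4]
H [1,3,4]
H [1,3,4]
H [1,3,4]
H [1,3,4]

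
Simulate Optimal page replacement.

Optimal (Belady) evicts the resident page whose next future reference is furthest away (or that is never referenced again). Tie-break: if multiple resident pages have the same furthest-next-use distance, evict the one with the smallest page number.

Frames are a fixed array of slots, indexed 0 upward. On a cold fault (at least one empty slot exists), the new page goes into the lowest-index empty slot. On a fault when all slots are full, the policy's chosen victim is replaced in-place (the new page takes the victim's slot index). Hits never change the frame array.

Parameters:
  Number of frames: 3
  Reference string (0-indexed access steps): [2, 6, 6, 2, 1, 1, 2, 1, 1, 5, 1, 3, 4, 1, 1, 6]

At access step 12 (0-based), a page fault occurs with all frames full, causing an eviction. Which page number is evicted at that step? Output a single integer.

Answer: 3

Derivation:
Step 0: ref 2 -> FAULT, frames=[2,-,-]
Step 1: ref 6 -> FAULT, frames=[2,6,-]
Step 2: ref 6 -> HIT, frames=[2,6,-]
Step 3: ref 2 -> HIT, frames=[2,6,-]
Step 4: ref 1 -> FAULT, frames=[2,6,1]
Step 5: ref 1 -> HIT, frames=[2,6,1]
Step 6: ref 2 -> HIT, frames=[2,6,1]
Step 7: ref 1 -> HIT, frames=[2,6,1]
Step 8: ref 1 -> HIT, frames=[2,6,1]
Step 9: ref 5 -> FAULT, evict 2, frames=[5,6,1]
Step 10: ref 1 -> HIT, frames=[5,6,1]
Step 11: ref 3 -> FAULT, evict 5, frames=[3,6,1]
Step 12: ref 4 -> FAULT, evict 3, frames=[4,6,1]
At step 12: evicted page 3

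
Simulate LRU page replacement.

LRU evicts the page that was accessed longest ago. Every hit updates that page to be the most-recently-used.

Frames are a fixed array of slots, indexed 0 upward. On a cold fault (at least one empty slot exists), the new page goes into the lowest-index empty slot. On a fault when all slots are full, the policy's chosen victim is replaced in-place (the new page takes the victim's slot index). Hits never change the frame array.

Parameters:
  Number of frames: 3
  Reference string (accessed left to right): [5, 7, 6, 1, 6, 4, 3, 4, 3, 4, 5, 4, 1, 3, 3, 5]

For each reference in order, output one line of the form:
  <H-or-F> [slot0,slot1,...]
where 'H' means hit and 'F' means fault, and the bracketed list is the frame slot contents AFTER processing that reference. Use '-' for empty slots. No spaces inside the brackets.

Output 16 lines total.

F [5,-,-]
F [5,7,-]
F [5,7,6]
F [1,7,6]
H [1,7,6]
F [1,4,6]
F [3,4,6]
H [3,4,6]
H [3,4,6]
H [3,4,6]
F [3,4,5]
H [3,4,5]
F [1,4,5]
F [1,4,3]
H [1,4,3]
F [1,5,3]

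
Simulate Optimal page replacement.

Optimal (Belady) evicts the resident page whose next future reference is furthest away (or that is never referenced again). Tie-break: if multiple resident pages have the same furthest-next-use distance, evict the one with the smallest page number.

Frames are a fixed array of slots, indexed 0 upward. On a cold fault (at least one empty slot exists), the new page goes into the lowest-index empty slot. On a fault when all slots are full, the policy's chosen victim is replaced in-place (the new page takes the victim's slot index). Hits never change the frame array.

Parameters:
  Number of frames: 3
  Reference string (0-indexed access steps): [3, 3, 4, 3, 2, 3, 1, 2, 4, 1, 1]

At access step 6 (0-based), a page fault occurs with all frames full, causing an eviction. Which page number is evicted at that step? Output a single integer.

Answer: 3

Derivation:
Step 0: ref 3 -> FAULT, frames=[3,-,-]
Step 1: ref 3 -> HIT, frames=[3,-,-]
Step 2: ref 4 -> FAULT, frames=[3,4,-]
Step 3: ref 3 -> HIT, frames=[3,4,-]
Step 4: ref 2 -> FAULT, frames=[3,4,2]
Step 5: ref 3 -> HIT, frames=[3,4,2]
Step 6: ref 1 -> FAULT, evict 3, frames=[1,4,2]
At step 6: evicted page 3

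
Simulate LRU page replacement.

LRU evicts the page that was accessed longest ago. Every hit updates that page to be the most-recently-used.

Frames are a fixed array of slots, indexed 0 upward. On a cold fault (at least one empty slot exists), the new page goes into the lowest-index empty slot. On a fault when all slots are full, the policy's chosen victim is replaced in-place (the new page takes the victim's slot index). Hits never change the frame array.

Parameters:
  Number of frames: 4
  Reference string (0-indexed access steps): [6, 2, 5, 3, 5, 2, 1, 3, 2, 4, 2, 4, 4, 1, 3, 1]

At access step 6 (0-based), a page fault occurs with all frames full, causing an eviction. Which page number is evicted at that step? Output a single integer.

Answer: 6

Derivation:
Step 0: ref 6 -> FAULT, frames=[6,-,-,-]
Step 1: ref 2 -> FAULT, frames=[6,2,-,-]
Step 2: ref 5 -> FAULT, frames=[6,2,5,-]
Step 3: ref 3 -> FAULT, frames=[6,2,5,3]
Step 4: ref 5 -> HIT, frames=[6,2,5,3]
Step 5: ref 2 -> HIT, frames=[6,2,5,3]
Step 6: ref 1 -> FAULT, evict 6, frames=[1,2,5,3]
At step 6: evicted page 6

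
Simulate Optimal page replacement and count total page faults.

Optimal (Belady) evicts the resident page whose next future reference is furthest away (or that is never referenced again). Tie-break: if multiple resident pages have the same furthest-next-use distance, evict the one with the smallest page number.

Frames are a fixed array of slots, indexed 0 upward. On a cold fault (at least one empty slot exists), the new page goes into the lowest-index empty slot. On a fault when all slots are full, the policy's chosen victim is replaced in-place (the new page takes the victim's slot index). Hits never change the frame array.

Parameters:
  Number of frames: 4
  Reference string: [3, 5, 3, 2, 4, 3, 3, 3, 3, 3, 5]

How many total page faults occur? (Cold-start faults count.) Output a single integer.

Step 0: ref 3 → FAULT, frames=[3,-,-,-]
Step 1: ref 5 → FAULT, frames=[3,5,-,-]
Step 2: ref 3 → HIT, frames=[3,5,-,-]
Step 3: ref 2 → FAULT, frames=[3,5,2,-]
Step 4: ref 4 → FAULT, frames=[3,5,2,4]
Step 5: ref 3 → HIT, frames=[3,5,2,4]
Step 6: ref 3 → HIT, frames=[3,5,2,4]
Step 7: ref 3 → HIT, frames=[3,5,2,4]
Step 8: ref 3 → HIT, frames=[3,5,2,4]
Step 9: ref 3 → HIT, frames=[3,5,2,4]
Step 10: ref 5 → HIT, frames=[3,5,2,4]
Total faults: 4

Answer: 4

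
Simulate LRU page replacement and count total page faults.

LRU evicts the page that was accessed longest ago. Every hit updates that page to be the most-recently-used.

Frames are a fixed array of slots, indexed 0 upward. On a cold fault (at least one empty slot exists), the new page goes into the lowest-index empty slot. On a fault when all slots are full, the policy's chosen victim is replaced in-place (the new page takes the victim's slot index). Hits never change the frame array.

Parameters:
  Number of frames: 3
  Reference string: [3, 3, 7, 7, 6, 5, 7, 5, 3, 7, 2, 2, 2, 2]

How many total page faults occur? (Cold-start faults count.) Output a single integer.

Answer: 6

Derivation:
Step 0: ref 3 → FAULT, frames=[3,-,-]
Step 1: ref 3 → HIT, frames=[3,-,-]
Step 2: ref 7 → FAULT, frames=[3,7,-]
Step 3: ref 7 → HIT, frames=[3,7,-]
Step 4: ref 6 → FAULT, frames=[3,7,6]
Step 5: ref 5 → FAULT (evict 3), frames=[5,7,6]
Step 6: ref 7 → HIT, frames=[5,7,6]
Step 7: ref 5 → HIT, frames=[5,7,6]
Step 8: ref 3 → FAULT (evict 6), frames=[5,7,3]
Step 9: ref 7 → HIT, frames=[5,7,3]
Step 10: ref 2 → FAULT (evict 5), frames=[2,7,3]
Step 11: ref 2 → HIT, frames=[2,7,3]
Step 12: ref 2 → HIT, frames=[2,7,3]
Step 13: ref 2 → HIT, frames=[2,7,3]
Total faults: 6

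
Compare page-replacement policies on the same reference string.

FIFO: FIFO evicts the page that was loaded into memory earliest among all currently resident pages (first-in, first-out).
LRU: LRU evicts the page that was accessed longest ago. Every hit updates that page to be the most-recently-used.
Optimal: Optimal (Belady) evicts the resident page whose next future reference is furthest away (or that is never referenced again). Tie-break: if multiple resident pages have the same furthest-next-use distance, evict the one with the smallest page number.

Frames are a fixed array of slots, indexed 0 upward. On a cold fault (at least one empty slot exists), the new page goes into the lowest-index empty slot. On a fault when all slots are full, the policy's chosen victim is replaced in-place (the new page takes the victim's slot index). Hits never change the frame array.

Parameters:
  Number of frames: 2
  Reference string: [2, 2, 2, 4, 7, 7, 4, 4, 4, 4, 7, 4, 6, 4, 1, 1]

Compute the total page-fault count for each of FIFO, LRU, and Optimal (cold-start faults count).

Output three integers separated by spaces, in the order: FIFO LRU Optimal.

Answer: 6 5 5

Derivation:
--- FIFO ---
  step 0: ref 2 -> FAULT, frames=[2,-] (faults so far: 1)
  step 1: ref 2 -> HIT, frames=[2,-] (faults so far: 1)
  step 2: ref 2 -> HIT, frames=[2,-] (faults so far: 1)
  step 3: ref 4 -> FAULT, frames=[2,4] (faults so far: 2)
  step 4: ref 7 -> FAULT, evict 2, frames=[7,4] (faults so far: 3)
  step 5: ref 7 -> HIT, frames=[7,4] (faults so far: 3)
  step 6: ref 4 -> HIT, frames=[7,4] (faults so far: 3)
  step 7: ref 4 -> HIT, frames=[7,4] (faults so far: 3)
  step 8: ref 4 -> HIT, frames=[7,4] (faults so far: 3)
  step 9: ref 4 -> HIT, frames=[7,4] (faults so far: 3)
  step 10: ref 7 -> HIT, frames=[7,4] (faults so far: 3)
  step 11: ref 4 -> HIT, frames=[7,4] (faults so far: 3)
  step 12: ref 6 -> FAULT, evict 4, frames=[7,6] (faults so far: 4)
  step 13: ref 4 -> FAULT, evict 7, frames=[4,6] (faults so far: 5)
  step 14: ref 1 -> FAULT, evict 6, frames=[4,1] (faults so far: 6)
  step 15: ref 1 -> HIT, frames=[4,1] (faults so far: 6)
  FIFO total faults: 6
--- LRU ---
  step 0: ref 2 -> FAULT, frames=[2,-] (faults so far: 1)
  step 1: ref 2 -> HIT, frames=[2,-] (faults so far: 1)
  step 2: ref 2 -> HIT, frames=[2,-] (faults so far: 1)
  step 3: ref 4 -> FAULT, frames=[2,4] (faults so far: 2)
  step 4: ref 7 -> FAULT, evict 2, frames=[7,4] (faults so far: 3)
  step 5: ref 7 -> HIT, frames=[7,4] (faults so far: 3)
  step 6: ref 4 -> HIT, frames=[7,4] (faults so far: 3)
  step 7: ref 4 -> HIT, frames=[7,4] (faults so far: 3)
  step 8: ref 4 -> HIT, frames=[7,4] (faults so far: 3)
  step 9: ref 4 -> HIT, frames=[7,4] (faults so far: 3)
  step 10: ref 7 -> HIT, frames=[7,4] (faults so far: 3)
  step 11: ref 4 -> HIT, frames=[7,4] (faults so far: 3)
  step 12: ref 6 -> FAULT, evict 7, frames=[6,4] (faults so far: 4)
  step 13: ref 4 -> HIT, frames=[6,4] (faults so far: 4)
  step 14: ref 1 -> FAULT, evict 6, frames=[1,4] (faults so far: 5)
  step 15: ref 1 -> HIT, frames=[1,4] (faults so far: 5)
  LRU total faults: 5
--- Optimal ---
  step 0: ref 2 -> FAULT, frames=[2,-] (faults so far: 1)
  step 1: ref 2 -> HIT, frames=[2,-] (faults so far: 1)
  step 2: ref 2 -> HIT, frames=[2,-] (faults so far: 1)
  step 3: ref 4 -> FAULT, frames=[2,4] (faults so far: 2)
  step 4: ref 7 -> FAULT, evict 2, frames=[7,4] (faults so far: 3)
  step 5: ref 7 -> HIT, frames=[7,4] (faults so far: 3)
  step 6: ref 4 -> HIT, frames=[7,4] (faults so far: 3)
  step 7: ref 4 -> HIT, frames=[7,4] (faults so far: 3)
  step 8: ref 4 -> HIT, frames=[7,4] (faults so far: 3)
  step 9: ref 4 -> HIT, frames=[7,4] (faults so far: 3)
  step 10: ref 7 -> HIT, frames=[7,4] (faults so far: 3)
  step 11: ref 4 -> HIT, frames=[7,4] (faults so far: 3)
  step 12: ref 6 -> FAULT, evict 7, frames=[6,4] (faults so far: 4)
  step 13: ref 4 -> HIT, frames=[6,4] (faults so far: 4)
  step 14: ref 1 -> FAULT, evict 4, frames=[6,1] (faults so far: 5)
  step 15: ref 1 -> HIT, frames=[6,1] (faults so far: 5)
  Optimal total faults: 5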